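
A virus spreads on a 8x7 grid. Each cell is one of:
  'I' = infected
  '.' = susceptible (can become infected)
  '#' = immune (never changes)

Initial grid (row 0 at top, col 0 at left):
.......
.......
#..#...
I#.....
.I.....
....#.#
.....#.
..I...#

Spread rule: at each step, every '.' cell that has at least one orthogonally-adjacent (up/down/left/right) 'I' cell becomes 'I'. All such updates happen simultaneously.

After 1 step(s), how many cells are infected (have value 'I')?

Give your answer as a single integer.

Answer: 9

Derivation:
Step 0 (initial): 3 infected
Step 1: +6 new -> 9 infected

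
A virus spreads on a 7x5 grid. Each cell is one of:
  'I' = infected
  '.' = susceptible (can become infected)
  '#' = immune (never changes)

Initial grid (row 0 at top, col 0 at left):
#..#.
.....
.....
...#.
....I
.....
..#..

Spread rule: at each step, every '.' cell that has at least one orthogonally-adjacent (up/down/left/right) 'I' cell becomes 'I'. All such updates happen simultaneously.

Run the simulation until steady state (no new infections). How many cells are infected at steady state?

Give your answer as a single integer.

Answer: 31

Derivation:
Step 0 (initial): 1 infected
Step 1: +3 new -> 4 infected
Step 2: +4 new -> 8 infected
Step 3: +6 new -> 14 infected
Step 4: +6 new -> 20 infected
Step 5: +5 new -> 25 infected
Step 6: +4 new -> 29 infected
Step 7: +2 new -> 31 infected
Step 8: +0 new -> 31 infected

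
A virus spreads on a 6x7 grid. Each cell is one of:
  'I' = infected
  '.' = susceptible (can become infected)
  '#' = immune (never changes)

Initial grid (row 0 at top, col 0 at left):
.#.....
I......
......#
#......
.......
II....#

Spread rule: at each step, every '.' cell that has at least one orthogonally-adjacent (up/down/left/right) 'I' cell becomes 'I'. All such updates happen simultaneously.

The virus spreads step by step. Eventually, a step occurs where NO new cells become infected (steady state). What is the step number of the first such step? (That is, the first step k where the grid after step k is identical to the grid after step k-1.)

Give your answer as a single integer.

Answer: 8

Derivation:
Step 0 (initial): 3 infected
Step 1: +6 new -> 9 infected
Step 2: +5 new -> 14 infected
Step 3: +6 new -> 20 infected
Step 4: +6 new -> 26 infected
Step 5: +5 new -> 31 infected
Step 6: +5 new -> 36 infected
Step 7: +2 new -> 38 infected
Step 8: +0 new -> 38 infected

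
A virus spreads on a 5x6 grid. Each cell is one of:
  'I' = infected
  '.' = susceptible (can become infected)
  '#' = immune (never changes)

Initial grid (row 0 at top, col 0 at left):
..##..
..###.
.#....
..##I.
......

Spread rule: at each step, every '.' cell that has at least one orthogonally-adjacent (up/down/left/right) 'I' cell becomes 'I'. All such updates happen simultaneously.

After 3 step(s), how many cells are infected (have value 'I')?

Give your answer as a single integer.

Step 0 (initial): 1 infected
Step 1: +3 new -> 4 infected
Step 2: +4 new -> 8 infected
Step 3: +3 new -> 11 infected

Answer: 11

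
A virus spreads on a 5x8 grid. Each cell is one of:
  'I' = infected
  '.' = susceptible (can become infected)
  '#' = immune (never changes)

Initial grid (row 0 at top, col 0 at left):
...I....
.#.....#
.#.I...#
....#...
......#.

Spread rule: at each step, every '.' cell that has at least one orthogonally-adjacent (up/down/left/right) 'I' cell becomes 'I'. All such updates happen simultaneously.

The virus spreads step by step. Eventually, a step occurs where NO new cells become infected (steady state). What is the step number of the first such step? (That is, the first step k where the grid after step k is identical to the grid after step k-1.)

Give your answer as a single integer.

Step 0 (initial): 2 infected
Step 1: +6 new -> 8 infected
Step 2: +7 new -> 15 infected
Step 3: +8 new -> 23 infected
Step 4: +7 new -> 30 infected
Step 5: +3 new -> 33 infected
Step 6: +1 new -> 34 infected
Step 7: +0 new -> 34 infected

Answer: 7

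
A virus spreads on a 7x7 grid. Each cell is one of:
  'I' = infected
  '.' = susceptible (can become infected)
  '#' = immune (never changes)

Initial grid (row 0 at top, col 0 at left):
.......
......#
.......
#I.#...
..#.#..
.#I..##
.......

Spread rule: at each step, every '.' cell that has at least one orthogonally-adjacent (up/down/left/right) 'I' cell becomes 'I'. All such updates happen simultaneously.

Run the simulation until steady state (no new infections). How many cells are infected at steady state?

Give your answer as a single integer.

Step 0 (initial): 2 infected
Step 1: +5 new -> 7 infected
Step 2: +8 new -> 15 infected
Step 3: +7 new -> 22 infected
Step 4: +5 new -> 27 infected
Step 5: +5 new -> 32 infected
Step 6: +4 new -> 36 infected
Step 7: +3 new -> 39 infected
Step 8: +2 new -> 41 infected
Step 9: +0 new -> 41 infected

Answer: 41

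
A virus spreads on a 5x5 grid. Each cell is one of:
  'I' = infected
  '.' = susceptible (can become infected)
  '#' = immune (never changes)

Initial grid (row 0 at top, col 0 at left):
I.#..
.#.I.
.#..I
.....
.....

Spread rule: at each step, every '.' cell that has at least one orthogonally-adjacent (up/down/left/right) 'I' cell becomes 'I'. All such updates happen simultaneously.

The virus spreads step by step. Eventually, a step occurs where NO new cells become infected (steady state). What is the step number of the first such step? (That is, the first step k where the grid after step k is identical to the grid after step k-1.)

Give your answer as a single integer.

Step 0 (initial): 3 infected
Step 1: +7 new -> 10 infected
Step 2: +5 new -> 15 infected
Step 3: +3 new -> 18 infected
Step 4: +3 new -> 21 infected
Step 5: +1 new -> 22 infected
Step 6: +0 new -> 22 infected

Answer: 6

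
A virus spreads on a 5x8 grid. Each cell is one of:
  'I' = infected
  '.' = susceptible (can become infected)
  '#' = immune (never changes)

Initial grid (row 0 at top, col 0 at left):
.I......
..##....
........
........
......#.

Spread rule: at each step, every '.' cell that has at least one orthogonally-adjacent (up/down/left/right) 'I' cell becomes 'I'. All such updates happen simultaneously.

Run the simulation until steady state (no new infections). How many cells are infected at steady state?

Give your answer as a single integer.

Answer: 37

Derivation:
Step 0 (initial): 1 infected
Step 1: +3 new -> 4 infected
Step 2: +3 new -> 7 infected
Step 3: +4 new -> 11 infected
Step 4: +6 new -> 17 infected
Step 5: +6 new -> 23 infected
Step 6: +5 new -> 28 infected
Step 7: +4 new -> 32 infected
Step 8: +3 new -> 35 infected
Step 9: +1 new -> 36 infected
Step 10: +1 new -> 37 infected
Step 11: +0 new -> 37 infected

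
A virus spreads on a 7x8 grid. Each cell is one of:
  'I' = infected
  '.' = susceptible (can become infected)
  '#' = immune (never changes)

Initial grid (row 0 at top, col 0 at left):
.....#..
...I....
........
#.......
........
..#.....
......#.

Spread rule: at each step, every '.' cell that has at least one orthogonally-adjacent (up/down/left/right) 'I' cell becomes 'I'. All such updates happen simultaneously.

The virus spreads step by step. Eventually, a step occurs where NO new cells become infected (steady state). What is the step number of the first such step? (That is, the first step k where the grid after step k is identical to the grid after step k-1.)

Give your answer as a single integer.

Step 0 (initial): 1 infected
Step 1: +4 new -> 5 infected
Step 2: +7 new -> 12 infected
Step 3: +8 new -> 20 infected
Step 4: +10 new -> 30 infected
Step 5: +7 new -> 37 infected
Step 6: +7 new -> 44 infected
Step 7: +5 new -> 49 infected
Step 8: +2 new -> 51 infected
Step 9: +1 new -> 52 infected
Step 10: +0 new -> 52 infected

Answer: 10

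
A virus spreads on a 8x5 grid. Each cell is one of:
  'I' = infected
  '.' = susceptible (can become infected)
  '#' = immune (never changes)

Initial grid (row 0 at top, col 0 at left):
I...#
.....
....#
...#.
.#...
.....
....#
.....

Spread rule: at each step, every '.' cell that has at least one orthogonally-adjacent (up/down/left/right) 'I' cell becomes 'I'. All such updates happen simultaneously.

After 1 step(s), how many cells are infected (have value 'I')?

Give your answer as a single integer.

Answer: 3

Derivation:
Step 0 (initial): 1 infected
Step 1: +2 new -> 3 infected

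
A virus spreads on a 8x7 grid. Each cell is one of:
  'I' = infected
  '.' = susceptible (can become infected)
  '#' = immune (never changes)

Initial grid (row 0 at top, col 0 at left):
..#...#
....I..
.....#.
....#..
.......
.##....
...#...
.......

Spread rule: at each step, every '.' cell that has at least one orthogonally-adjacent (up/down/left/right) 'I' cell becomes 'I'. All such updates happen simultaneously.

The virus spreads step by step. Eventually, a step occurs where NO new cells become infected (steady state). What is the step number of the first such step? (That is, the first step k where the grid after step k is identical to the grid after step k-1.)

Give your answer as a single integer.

Answer: 12

Derivation:
Step 0 (initial): 1 infected
Step 1: +4 new -> 5 infected
Step 2: +5 new -> 10 infected
Step 3: +4 new -> 14 infected
Step 4: +6 new -> 20 infected
Step 5: +8 new -> 28 infected
Step 6: +5 new -> 33 infected
Step 7: +4 new -> 37 infected
Step 8: +4 new -> 41 infected
Step 9: +3 new -> 44 infected
Step 10: +3 new -> 47 infected
Step 11: +2 new -> 49 infected
Step 12: +0 new -> 49 infected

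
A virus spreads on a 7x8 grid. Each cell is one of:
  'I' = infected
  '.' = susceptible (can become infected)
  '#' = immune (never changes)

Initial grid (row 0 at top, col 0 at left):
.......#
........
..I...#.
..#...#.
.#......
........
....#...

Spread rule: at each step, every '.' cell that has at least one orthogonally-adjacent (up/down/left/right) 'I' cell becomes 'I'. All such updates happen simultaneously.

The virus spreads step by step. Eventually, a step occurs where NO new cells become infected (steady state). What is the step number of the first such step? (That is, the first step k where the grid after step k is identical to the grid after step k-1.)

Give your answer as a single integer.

Answer: 10

Derivation:
Step 0 (initial): 1 infected
Step 1: +3 new -> 4 infected
Step 2: +7 new -> 11 infected
Step 3: +8 new -> 19 infected
Step 4: +8 new -> 27 infected
Step 5: +7 new -> 34 infected
Step 6: +7 new -> 41 infected
Step 7: +5 new -> 46 infected
Step 8: +3 new -> 49 infected
Step 9: +1 new -> 50 infected
Step 10: +0 new -> 50 infected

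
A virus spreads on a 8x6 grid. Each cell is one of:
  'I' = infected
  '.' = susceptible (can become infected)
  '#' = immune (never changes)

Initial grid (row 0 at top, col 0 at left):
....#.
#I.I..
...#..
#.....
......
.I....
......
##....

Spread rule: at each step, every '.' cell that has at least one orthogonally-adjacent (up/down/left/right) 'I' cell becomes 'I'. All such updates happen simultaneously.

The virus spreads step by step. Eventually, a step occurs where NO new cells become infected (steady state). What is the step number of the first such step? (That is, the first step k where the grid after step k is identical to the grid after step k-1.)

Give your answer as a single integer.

Answer: 7

Derivation:
Step 0 (initial): 3 infected
Step 1: +9 new -> 12 infected
Step 2: +12 new -> 24 infected
Step 3: +8 new -> 32 infected
Step 4: +6 new -> 38 infected
Step 5: +3 new -> 41 infected
Step 6: +1 new -> 42 infected
Step 7: +0 new -> 42 infected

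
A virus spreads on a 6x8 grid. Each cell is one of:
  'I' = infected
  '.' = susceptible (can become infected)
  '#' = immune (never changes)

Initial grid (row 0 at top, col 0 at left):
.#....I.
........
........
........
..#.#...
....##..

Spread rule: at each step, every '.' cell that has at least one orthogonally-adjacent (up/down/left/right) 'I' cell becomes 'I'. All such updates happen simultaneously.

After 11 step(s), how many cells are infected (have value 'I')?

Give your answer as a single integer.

Step 0 (initial): 1 infected
Step 1: +3 new -> 4 infected
Step 2: +4 new -> 8 infected
Step 3: +5 new -> 13 infected
Step 4: +6 new -> 19 infected
Step 5: +6 new -> 25 infected
Step 6: +4 new -> 29 infected
Step 7: +4 new -> 33 infected
Step 8: +4 new -> 37 infected
Step 9: +3 new -> 40 infected
Step 10: +2 new -> 42 infected
Step 11: +1 new -> 43 infected

Answer: 43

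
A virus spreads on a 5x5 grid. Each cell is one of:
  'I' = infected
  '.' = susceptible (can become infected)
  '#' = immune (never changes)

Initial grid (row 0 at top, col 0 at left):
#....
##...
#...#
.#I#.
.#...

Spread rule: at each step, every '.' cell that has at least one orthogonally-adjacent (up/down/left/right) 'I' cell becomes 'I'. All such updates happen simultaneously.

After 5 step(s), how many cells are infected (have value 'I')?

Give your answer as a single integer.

Answer: 15

Derivation:
Step 0 (initial): 1 infected
Step 1: +2 new -> 3 infected
Step 2: +4 new -> 7 infected
Step 3: +3 new -> 10 infected
Step 4: +4 new -> 14 infected
Step 5: +1 new -> 15 infected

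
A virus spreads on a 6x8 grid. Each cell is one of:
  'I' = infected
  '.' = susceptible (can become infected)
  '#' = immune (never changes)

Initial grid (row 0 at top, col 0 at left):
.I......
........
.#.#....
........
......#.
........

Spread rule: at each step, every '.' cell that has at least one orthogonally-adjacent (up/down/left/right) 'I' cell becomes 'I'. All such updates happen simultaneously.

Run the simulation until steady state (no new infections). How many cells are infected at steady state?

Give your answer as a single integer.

Step 0 (initial): 1 infected
Step 1: +3 new -> 4 infected
Step 2: +3 new -> 7 infected
Step 3: +4 new -> 11 infected
Step 4: +4 new -> 15 infected
Step 5: +7 new -> 22 infected
Step 6: +8 new -> 30 infected
Step 7: +6 new -> 36 infected
Step 8: +4 new -> 40 infected
Step 9: +2 new -> 42 infected
Step 10: +2 new -> 44 infected
Step 11: +1 new -> 45 infected
Step 12: +0 new -> 45 infected

Answer: 45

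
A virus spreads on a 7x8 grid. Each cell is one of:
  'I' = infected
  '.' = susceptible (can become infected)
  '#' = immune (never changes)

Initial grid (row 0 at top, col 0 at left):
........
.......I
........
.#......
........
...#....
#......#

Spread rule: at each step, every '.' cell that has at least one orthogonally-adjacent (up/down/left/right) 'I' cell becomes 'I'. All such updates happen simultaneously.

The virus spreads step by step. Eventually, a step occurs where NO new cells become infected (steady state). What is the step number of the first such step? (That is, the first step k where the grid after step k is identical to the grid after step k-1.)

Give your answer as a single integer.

Answer: 12

Derivation:
Step 0 (initial): 1 infected
Step 1: +3 new -> 4 infected
Step 2: +4 new -> 8 infected
Step 3: +5 new -> 13 infected
Step 4: +6 new -> 19 infected
Step 5: +6 new -> 25 infected
Step 6: +7 new -> 32 infected
Step 7: +7 new -> 39 infected
Step 8: +4 new -> 43 infected
Step 9: +4 new -> 47 infected
Step 10: +3 new -> 50 infected
Step 11: +2 new -> 52 infected
Step 12: +0 new -> 52 infected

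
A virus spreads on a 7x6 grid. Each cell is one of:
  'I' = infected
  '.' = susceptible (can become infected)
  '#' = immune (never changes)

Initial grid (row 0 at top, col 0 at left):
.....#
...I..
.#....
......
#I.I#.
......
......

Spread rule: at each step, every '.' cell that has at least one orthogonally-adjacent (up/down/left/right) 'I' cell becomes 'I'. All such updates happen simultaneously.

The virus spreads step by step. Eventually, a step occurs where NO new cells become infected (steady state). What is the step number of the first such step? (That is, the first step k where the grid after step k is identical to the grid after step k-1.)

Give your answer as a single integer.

Answer: 5

Derivation:
Step 0 (initial): 3 infected
Step 1: +9 new -> 12 infected
Step 2: +14 new -> 26 infected
Step 3: +9 new -> 35 infected
Step 4: +3 new -> 38 infected
Step 5: +0 new -> 38 infected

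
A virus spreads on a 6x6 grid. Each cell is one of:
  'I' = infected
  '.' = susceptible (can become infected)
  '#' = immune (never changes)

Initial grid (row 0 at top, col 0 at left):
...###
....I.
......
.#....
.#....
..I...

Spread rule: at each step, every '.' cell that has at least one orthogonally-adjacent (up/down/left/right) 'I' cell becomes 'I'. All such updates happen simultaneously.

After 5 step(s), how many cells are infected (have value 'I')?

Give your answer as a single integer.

Step 0 (initial): 2 infected
Step 1: +6 new -> 8 infected
Step 2: +8 new -> 16 infected
Step 3: +8 new -> 24 infected
Step 4: +5 new -> 29 infected
Step 5: +2 new -> 31 infected

Answer: 31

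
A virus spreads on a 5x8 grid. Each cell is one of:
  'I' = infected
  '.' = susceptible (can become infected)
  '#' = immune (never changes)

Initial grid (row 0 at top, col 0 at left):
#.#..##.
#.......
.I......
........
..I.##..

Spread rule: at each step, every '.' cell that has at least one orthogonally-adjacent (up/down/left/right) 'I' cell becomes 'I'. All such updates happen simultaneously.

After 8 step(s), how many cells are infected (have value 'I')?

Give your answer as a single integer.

Answer: 33

Derivation:
Step 0 (initial): 2 infected
Step 1: +7 new -> 9 infected
Step 2: +6 new -> 15 infected
Step 3: +3 new -> 18 infected
Step 4: +4 new -> 22 infected
Step 5: +4 new -> 26 infected
Step 6: +4 new -> 30 infected
Step 7: +2 new -> 32 infected
Step 8: +1 new -> 33 infected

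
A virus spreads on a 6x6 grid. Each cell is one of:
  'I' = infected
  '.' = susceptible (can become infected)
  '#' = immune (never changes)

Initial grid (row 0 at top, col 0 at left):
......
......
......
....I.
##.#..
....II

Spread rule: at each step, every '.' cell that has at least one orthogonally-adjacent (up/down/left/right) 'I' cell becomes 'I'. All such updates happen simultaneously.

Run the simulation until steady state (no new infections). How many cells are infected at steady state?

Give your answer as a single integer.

Answer: 33

Derivation:
Step 0 (initial): 3 infected
Step 1: +6 new -> 9 infected
Step 2: +5 new -> 14 infected
Step 3: +7 new -> 21 infected
Step 4: +6 new -> 27 infected
Step 5: +3 new -> 30 infected
Step 6: +2 new -> 32 infected
Step 7: +1 new -> 33 infected
Step 8: +0 new -> 33 infected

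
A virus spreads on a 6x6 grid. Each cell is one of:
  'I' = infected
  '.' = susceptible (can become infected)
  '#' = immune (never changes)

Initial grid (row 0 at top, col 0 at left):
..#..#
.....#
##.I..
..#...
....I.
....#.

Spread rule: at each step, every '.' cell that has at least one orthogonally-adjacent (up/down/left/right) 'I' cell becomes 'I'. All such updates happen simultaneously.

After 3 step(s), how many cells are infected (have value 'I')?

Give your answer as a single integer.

Step 0 (initial): 2 infected
Step 1: +7 new -> 9 infected
Step 2: +8 new -> 17 infected
Step 3: +4 new -> 21 infected

Answer: 21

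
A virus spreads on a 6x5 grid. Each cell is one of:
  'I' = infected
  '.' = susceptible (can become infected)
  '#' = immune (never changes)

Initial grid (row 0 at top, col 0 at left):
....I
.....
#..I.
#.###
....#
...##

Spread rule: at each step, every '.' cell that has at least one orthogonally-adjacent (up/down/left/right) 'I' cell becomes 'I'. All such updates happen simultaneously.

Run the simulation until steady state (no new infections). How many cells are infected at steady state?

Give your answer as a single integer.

Answer: 22

Derivation:
Step 0 (initial): 2 infected
Step 1: +5 new -> 7 infected
Step 2: +3 new -> 10 infected
Step 3: +3 new -> 13 infected
Step 4: +3 new -> 16 infected
Step 5: +3 new -> 19 infected
Step 6: +3 new -> 22 infected
Step 7: +0 new -> 22 infected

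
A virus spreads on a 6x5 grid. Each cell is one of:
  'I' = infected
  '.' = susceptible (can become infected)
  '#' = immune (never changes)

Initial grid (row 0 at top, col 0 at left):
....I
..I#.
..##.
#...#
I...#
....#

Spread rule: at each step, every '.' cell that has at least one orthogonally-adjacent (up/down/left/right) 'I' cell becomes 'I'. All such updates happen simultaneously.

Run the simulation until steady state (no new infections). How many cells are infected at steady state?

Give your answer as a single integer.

Step 0 (initial): 3 infected
Step 1: +6 new -> 9 infected
Step 2: +7 new -> 16 infected
Step 3: +5 new -> 21 infected
Step 4: +2 new -> 23 infected
Step 5: +0 new -> 23 infected

Answer: 23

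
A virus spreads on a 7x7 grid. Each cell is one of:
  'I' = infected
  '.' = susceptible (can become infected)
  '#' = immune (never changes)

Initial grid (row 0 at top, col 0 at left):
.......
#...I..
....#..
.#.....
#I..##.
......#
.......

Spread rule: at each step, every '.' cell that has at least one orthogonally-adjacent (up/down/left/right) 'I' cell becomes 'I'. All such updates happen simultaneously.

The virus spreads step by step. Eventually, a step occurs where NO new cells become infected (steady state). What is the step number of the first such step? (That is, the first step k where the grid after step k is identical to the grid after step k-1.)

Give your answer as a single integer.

Answer: 8

Derivation:
Step 0 (initial): 2 infected
Step 1: +5 new -> 7 infected
Step 2: +11 new -> 18 infected
Step 3: +10 new -> 28 infected
Step 4: +6 new -> 34 infected
Step 5: +5 new -> 39 infected
Step 6: +2 new -> 41 infected
Step 7: +1 new -> 42 infected
Step 8: +0 new -> 42 infected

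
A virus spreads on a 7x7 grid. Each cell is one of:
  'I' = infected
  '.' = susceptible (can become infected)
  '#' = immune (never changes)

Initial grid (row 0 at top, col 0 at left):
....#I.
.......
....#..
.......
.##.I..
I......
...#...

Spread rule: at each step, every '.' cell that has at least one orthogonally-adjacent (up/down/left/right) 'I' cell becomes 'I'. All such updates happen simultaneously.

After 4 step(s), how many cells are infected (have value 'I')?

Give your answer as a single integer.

Answer: 40

Derivation:
Step 0 (initial): 3 infected
Step 1: +9 new -> 12 infected
Step 2: +12 new -> 24 infected
Step 3: +10 new -> 34 infected
Step 4: +6 new -> 40 infected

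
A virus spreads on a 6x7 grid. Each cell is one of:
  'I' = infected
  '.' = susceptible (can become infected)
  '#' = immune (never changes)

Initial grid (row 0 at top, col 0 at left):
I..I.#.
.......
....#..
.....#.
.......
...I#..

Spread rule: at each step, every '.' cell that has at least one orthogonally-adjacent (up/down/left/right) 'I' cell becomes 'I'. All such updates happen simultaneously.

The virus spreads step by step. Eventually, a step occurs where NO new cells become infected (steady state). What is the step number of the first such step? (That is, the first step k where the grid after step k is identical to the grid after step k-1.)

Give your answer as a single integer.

Step 0 (initial): 3 infected
Step 1: +7 new -> 10 infected
Step 2: +9 new -> 19 infected
Step 3: +9 new -> 28 infected
Step 4: +6 new -> 34 infected
Step 5: +4 new -> 38 infected
Step 6: +0 new -> 38 infected

Answer: 6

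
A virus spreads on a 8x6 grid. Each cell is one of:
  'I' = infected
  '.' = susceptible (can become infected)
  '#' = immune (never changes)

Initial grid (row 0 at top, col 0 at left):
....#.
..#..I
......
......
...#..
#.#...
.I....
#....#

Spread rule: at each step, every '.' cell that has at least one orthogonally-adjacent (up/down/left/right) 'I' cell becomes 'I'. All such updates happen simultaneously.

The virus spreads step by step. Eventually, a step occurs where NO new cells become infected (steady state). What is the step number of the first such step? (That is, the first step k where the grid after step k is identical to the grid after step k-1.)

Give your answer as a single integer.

Answer: 7

Derivation:
Step 0 (initial): 2 infected
Step 1: +7 new -> 9 infected
Step 2: +6 new -> 15 infected
Step 3: +10 new -> 25 infected
Step 4: +11 new -> 36 infected
Step 5: +3 new -> 39 infected
Step 6: +2 new -> 41 infected
Step 7: +0 new -> 41 infected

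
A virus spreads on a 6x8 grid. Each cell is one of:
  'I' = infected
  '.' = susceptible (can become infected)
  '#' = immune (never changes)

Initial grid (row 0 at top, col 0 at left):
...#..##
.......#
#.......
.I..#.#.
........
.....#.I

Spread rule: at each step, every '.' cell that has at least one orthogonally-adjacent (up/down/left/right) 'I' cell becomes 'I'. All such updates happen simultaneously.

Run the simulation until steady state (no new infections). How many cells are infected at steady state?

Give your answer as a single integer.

Answer: 40

Derivation:
Step 0 (initial): 2 infected
Step 1: +6 new -> 8 infected
Step 2: +8 new -> 16 infected
Step 3: +9 new -> 25 infected
Step 4: +8 new -> 33 infected
Step 5: +4 new -> 37 infected
Step 6: +2 new -> 39 infected
Step 7: +1 new -> 40 infected
Step 8: +0 new -> 40 infected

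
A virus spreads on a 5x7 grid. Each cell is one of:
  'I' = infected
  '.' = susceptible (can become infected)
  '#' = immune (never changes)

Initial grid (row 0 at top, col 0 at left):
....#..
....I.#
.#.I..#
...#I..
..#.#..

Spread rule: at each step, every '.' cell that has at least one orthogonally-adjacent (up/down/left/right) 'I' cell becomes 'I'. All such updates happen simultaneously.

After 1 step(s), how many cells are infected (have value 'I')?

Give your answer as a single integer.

Step 0 (initial): 3 infected
Step 1: +5 new -> 8 infected

Answer: 8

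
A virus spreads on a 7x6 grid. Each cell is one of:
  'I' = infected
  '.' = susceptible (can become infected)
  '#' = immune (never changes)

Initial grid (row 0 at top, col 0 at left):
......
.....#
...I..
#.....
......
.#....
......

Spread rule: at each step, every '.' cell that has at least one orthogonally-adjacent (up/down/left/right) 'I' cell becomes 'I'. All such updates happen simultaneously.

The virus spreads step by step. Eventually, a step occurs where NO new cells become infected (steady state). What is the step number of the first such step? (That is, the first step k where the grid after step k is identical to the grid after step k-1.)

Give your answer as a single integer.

Answer: 8

Derivation:
Step 0 (initial): 1 infected
Step 1: +4 new -> 5 infected
Step 2: +8 new -> 13 infected
Step 3: +9 new -> 22 infected
Step 4: +8 new -> 30 infected
Step 5: +5 new -> 35 infected
Step 6: +3 new -> 38 infected
Step 7: +1 new -> 39 infected
Step 8: +0 new -> 39 infected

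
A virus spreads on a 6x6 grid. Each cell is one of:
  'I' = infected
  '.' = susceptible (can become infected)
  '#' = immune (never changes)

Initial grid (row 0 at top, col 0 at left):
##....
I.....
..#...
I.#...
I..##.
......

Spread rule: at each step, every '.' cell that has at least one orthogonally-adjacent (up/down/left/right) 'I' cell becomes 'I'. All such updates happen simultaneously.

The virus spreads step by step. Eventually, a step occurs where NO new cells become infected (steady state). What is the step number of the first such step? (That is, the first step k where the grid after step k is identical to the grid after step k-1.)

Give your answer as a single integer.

Step 0 (initial): 3 infected
Step 1: +5 new -> 8 infected
Step 2: +4 new -> 12 infected
Step 3: +3 new -> 15 infected
Step 4: +4 new -> 19 infected
Step 5: +5 new -> 24 infected
Step 6: +4 new -> 28 infected
Step 7: +2 new -> 30 infected
Step 8: +0 new -> 30 infected

Answer: 8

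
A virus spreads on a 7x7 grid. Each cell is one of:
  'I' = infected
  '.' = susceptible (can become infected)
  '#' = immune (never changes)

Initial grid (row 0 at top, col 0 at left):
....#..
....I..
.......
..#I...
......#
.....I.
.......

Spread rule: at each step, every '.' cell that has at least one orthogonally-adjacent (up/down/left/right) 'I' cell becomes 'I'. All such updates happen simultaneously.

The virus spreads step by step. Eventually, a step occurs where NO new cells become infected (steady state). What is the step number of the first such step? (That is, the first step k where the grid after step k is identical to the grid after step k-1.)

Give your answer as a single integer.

Step 0 (initial): 3 infected
Step 1: +10 new -> 13 infected
Step 2: +12 new -> 25 infected
Step 3: +9 new -> 34 infected
Step 4: +7 new -> 41 infected
Step 5: +4 new -> 45 infected
Step 6: +1 new -> 46 infected
Step 7: +0 new -> 46 infected

Answer: 7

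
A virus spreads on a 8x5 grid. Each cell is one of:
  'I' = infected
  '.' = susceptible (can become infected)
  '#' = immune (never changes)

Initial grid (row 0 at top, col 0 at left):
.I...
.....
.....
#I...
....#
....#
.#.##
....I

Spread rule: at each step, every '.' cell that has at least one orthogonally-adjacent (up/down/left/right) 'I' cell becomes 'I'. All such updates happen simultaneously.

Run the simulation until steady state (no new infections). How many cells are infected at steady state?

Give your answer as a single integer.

Step 0 (initial): 3 infected
Step 1: +7 new -> 10 infected
Step 2: +10 new -> 20 infected
Step 3: +9 new -> 29 infected
Step 4: +5 new -> 34 infected
Step 5: +0 new -> 34 infected

Answer: 34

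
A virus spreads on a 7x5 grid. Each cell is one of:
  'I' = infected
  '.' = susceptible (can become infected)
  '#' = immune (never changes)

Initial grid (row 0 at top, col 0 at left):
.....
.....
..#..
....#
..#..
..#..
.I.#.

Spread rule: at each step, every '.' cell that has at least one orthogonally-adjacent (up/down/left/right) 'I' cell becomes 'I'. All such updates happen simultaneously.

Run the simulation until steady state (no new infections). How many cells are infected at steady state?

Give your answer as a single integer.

Step 0 (initial): 1 infected
Step 1: +3 new -> 4 infected
Step 2: +2 new -> 6 infected
Step 3: +2 new -> 8 infected
Step 4: +3 new -> 11 infected
Step 5: +3 new -> 14 infected
Step 6: +5 new -> 19 infected
Step 7: +6 new -> 25 infected
Step 8: +3 new -> 28 infected
Step 9: +2 new -> 30 infected
Step 10: +0 new -> 30 infected

Answer: 30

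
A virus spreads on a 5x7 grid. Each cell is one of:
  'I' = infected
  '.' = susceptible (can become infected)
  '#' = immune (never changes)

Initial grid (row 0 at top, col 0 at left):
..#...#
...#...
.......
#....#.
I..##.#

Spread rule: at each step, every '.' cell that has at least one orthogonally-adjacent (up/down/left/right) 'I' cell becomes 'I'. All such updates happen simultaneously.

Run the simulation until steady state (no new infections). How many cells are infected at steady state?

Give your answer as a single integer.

Step 0 (initial): 1 infected
Step 1: +1 new -> 2 infected
Step 2: +2 new -> 4 infected
Step 3: +2 new -> 6 infected
Step 4: +4 new -> 10 infected
Step 5: +5 new -> 15 infected
Step 6: +2 new -> 17 infected
Step 7: +2 new -> 19 infected
Step 8: +3 new -> 22 infected
Step 9: +4 new -> 26 infected
Step 10: +0 new -> 26 infected

Answer: 26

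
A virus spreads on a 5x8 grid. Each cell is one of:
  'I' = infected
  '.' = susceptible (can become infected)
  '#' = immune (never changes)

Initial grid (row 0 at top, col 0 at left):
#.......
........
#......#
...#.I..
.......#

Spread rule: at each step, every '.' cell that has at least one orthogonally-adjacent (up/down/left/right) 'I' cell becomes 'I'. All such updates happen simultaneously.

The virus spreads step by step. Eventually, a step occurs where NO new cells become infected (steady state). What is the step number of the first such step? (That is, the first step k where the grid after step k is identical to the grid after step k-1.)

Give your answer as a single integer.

Answer: 8

Derivation:
Step 0 (initial): 1 infected
Step 1: +4 new -> 5 infected
Step 2: +6 new -> 11 infected
Step 3: +5 new -> 16 infected
Step 4: +6 new -> 22 infected
Step 5: +6 new -> 28 infected
Step 6: +4 new -> 32 infected
Step 7: +3 new -> 35 infected
Step 8: +0 new -> 35 infected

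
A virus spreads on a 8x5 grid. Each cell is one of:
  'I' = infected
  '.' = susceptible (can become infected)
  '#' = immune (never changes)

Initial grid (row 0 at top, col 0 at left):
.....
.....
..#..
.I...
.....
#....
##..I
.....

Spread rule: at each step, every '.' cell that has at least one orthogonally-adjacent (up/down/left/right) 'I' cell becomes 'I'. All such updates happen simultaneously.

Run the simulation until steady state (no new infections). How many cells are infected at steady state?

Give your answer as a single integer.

Step 0 (initial): 2 infected
Step 1: +7 new -> 9 infected
Step 2: +10 new -> 19 infected
Step 3: +8 new -> 27 infected
Step 4: +5 new -> 32 infected
Step 5: +3 new -> 35 infected
Step 6: +1 new -> 36 infected
Step 7: +0 new -> 36 infected

Answer: 36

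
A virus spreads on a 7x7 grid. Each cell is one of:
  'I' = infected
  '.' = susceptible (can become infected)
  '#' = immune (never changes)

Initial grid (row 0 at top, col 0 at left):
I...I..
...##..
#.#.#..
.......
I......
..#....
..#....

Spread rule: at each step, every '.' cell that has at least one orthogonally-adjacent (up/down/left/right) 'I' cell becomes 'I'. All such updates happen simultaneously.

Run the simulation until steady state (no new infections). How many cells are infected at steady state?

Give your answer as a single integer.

Step 0 (initial): 3 infected
Step 1: +7 new -> 10 infected
Step 2: +8 new -> 18 infected
Step 3: +7 new -> 25 infected
Step 4: +5 new -> 30 infected
Step 5: +6 new -> 36 infected
Step 6: +3 new -> 39 infected
Step 7: +2 new -> 41 infected
Step 8: +1 new -> 42 infected
Step 9: +0 new -> 42 infected

Answer: 42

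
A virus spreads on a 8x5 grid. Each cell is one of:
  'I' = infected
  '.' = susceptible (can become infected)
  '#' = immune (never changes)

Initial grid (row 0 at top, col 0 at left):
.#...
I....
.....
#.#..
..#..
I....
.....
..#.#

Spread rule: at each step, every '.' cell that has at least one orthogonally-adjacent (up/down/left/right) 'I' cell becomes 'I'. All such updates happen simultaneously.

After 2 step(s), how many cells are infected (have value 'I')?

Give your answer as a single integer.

Answer: 14

Derivation:
Step 0 (initial): 2 infected
Step 1: +6 new -> 8 infected
Step 2: +6 new -> 14 infected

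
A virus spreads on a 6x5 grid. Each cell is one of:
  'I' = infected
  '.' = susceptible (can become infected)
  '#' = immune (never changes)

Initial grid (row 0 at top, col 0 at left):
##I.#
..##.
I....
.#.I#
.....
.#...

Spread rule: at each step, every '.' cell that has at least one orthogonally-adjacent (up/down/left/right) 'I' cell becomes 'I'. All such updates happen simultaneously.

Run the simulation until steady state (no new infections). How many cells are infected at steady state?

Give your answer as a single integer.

Step 0 (initial): 3 infected
Step 1: +7 new -> 10 infected
Step 2: +7 new -> 17 infected
Step 3: +5 new -> 22 infected
Step 4: +0 new -> 22 infected

Answer: 22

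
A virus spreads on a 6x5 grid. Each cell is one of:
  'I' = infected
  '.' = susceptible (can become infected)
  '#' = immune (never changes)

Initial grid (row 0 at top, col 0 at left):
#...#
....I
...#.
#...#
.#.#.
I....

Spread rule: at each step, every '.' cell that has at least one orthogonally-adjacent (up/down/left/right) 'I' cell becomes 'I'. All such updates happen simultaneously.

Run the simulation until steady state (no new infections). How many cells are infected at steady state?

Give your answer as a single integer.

Answer: 23

Derivation:
Step 0 (initial): 2 infected
Step 1: +4 new -> 6 infected
Step 2: +3 new -> 9 infected
Step 3: +5 new -> 14 infected
Step 4: +5 new -> 19 infected
Step 5: +4 new -> 23 infected
Step 6: +0 new -> 23 infected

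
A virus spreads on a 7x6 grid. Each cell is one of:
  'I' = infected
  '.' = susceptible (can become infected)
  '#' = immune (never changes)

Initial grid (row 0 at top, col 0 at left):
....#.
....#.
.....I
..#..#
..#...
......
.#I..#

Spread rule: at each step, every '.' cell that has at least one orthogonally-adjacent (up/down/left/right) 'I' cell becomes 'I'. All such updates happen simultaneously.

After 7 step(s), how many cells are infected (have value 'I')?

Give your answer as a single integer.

Answer: 35

Derivation:
Step 0 (initial): 2 infected
Step 1: +4 new -> 6 infected
Step 2: +6 new -> 12 infected
Step 3: +8 new -> 20 infected
Step 4: +8 new -> 28 infected
Step 5: +4 new -> 32 infected
Step 6: +2 new -> 34 infected
Step 7: +1 new -> 35 infected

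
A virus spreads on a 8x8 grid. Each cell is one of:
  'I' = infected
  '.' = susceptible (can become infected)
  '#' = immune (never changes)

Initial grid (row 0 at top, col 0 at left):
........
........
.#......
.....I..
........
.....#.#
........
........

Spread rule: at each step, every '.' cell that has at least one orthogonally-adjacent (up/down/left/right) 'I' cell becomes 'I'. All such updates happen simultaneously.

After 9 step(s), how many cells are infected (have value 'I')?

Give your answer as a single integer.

Step 0 (initial): 1 infected
Step 1: +4 new -> 5 infected
Step 2: +7 new -> 12 infected
Step 3: +10 new -> 22 infected
Step 4: +10 new -> 32 infected
Step 5: +11 new -> 43 infected
Step 6: +9 new -> 52 infected
Step 7: +5 new -> 57 infected
Step 8: +3 new -> 60 infected
Step 9: +1 new -> 61 infected

Answer: 61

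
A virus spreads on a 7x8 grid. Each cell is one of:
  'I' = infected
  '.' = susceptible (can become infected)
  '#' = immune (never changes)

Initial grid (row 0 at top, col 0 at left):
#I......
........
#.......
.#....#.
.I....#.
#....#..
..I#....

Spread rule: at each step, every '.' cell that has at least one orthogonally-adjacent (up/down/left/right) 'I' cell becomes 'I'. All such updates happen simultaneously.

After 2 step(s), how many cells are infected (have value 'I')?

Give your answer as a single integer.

Step 0 (initial): 3 infected
Step 1: +7 new -> 10 infected
Step 2: +9 new -> 19 infected

Answer: 19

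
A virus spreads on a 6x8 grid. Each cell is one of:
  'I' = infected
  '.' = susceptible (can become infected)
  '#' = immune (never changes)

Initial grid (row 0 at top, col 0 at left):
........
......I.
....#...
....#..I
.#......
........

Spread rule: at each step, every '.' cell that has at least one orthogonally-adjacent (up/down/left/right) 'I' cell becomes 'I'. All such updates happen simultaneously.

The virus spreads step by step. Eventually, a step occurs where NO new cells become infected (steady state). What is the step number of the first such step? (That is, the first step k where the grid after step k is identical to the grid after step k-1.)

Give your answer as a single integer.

Step 0 (initial): 2 infected
Step 1: +7 new -> 9 infected
Step 2: +7 new -> 16 infected
Step 3: +4 new -> 20 infected
Step 4: +5 new -> 25 infected
Step 5: +6 new -> 31 infected
Step 6: +6 new -> 37 infected
Step 7: +4 new -> 41 infected
Step 8: +2 new -> 43 infected
Step 9: +2 new -> 45 infected
Step 10: +0 new -> 45 infected

Answer: 10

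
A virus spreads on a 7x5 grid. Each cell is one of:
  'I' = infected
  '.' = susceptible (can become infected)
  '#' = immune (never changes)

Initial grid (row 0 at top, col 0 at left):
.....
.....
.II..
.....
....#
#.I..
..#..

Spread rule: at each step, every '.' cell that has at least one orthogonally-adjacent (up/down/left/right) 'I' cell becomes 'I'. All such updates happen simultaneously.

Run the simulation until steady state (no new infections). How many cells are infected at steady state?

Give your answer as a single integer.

Step 0 (initial): 3 infected
Step 1: +9 new -> 12 infected
Step 2: +12 new -> 24 infected
Step 3: +7 new -> 31 infected
Step 4: +1 new -> 32 infected
Step 5: +0 new -> 32 infected

Answer: 32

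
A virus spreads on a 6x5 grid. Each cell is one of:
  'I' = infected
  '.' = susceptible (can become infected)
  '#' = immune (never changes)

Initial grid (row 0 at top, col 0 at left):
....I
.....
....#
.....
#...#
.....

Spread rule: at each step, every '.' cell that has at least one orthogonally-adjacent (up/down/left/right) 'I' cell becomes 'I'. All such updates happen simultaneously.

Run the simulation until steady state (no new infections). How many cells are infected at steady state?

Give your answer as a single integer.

Step 0 (initial): 1 infected
Step 1: +2 new -> 3 infected
Step 2: +2 new -> 5 infected
Step 3: +3 new -> 8 infected
Step 4: +4 new -> 12 infected
Step 5: +5 new -> 17 infected
Step 6: +4 new -> 21 infected
Step 7: +4 new -> 25 infected
Step 8: +1 new -> 26 infected
Step 9: +1 new -> 27 infected
Step 10: +0 new -> 27 infected

Answer: 27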